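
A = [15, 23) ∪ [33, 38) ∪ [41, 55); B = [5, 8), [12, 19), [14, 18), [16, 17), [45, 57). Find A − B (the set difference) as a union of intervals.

Merge the second list: [5, 8), [12, 19), [45, 57).
[15, 23) minus B → [19, 23).
[33, 38): no B overlap → unchanged.
[41, 55) minus B → [41, 45).

[19, 23) ∪ [33, 38) ∪ [41, 45)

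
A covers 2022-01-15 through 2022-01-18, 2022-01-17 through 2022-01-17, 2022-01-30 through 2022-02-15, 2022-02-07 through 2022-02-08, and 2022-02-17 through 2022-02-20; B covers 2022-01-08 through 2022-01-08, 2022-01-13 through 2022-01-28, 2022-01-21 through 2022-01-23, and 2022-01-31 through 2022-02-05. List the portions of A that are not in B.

First set merges to 2022-01-15 through 2022-01-18, 2022-01-30 through 2022-02-15, 2022-02-17 through 2022-02-20.
Second set merges to 2022-01-08 through 2022-01-08, 2022-01-13 through 2022-01-28, 2022-01-31 through 2022-02-05.
2022-01-15 through 2022-01-18: fully covered by B → removed.
2022-01-30 through 2022-02-15 minus B → 2022-01-30 through 2022-01-30, 2022-02-06 through 2022-02-15.
2022-02-17 through 2022-02-20: no B overlap → unchanged.

2022-01-30 through 2022-01-30, 2022-02-06 through 2022-02-15, 2022-02-17 through 2022-02-20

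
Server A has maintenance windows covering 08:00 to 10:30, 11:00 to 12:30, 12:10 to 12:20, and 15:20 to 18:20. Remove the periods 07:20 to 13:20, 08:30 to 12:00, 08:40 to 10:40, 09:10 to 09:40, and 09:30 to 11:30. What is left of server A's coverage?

15:20-18:20

First set merges to 08:00-10:30, 11:00-12:30, 15:20-18:20.
Second set merges to 07:20-13:20.
08:00-10:30: entirely removed.
11:00-12:30: entirely removed.
15:20-18:20: nothing removed.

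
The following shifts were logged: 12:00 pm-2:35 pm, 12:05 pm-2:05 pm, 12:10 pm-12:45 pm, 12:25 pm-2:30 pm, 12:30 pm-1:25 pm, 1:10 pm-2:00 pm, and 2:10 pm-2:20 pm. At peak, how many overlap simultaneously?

Walk the sorted start/end points keeping a running depth.
The depth first hits 5 at 12:30 pm.

5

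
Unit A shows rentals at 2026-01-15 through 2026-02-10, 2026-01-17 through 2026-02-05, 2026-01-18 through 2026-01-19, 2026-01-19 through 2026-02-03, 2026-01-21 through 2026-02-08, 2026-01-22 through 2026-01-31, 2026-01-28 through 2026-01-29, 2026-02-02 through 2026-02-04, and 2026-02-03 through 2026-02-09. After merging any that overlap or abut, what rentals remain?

2026-01-15 through 2026-02-10

2026-01-17 through 2026-02-05 overlaps/touches 2026-01-15 through 2026-02-10 → extend to 2026-01-15 through 2026-02-10.
2026-01-18 through 2026-01-19 overlaps/touches 2026-01-15 through 2026-02-10 → extend to 2026-01-15 through 2026-02-10.
2026-01-19 through 2026-02-03 overlaps/touches 2026-01-15 through 2026-02-10 → extend to 2026-01-15 through 2026-02-10.
2026-01-21 through 2026-02-08 overlaps/touches 2026-01-15 through 2026-02-10 → extend to 2026-01-15 through 2026-02-10.
2026-01-22 through 2026-01-31 overlaps/touches 2026-01-15 through 2026-02-10 → extend to 2026-01-15 through 2026-02-10.
2026-01-28 through 2026-01-29 overlaps/touches 2026-01-15 through 2026-02-10 → extend to 2026-01-15 through 2026-02-10.
2026-02-02 through 2026-02-04 overlaps/touches 2026-01-15 through 2026-02-10 → extend to 2026-01-15 through 2026-02-10.
2026-02-03 through 2026-02-09 overlaps/touches 2026-01-15 through 2026-02-10 → extend to 2026-01-15 through 2026-02-10.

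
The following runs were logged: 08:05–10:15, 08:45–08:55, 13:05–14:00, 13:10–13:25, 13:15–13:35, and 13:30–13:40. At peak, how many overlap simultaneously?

Walk the sorted start/end points keeping a running depth.
The depth first hits 3 at 13:15.

3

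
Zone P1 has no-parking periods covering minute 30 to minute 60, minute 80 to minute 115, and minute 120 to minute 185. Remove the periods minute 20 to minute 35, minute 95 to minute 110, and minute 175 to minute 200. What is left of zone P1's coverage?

minute 30 to minute 60 \ B = minute 35 to minute 60.
minute 80 to minute 115 \ B = minute 80 to minute 95, minute 110 to minute 115.
minute 120 to minute 185 \ B = minute 120 to minute 175.

minute 35 to minute 60, minute 80 to minute 95, minute 110 to minute 115, minute 120 to minute 175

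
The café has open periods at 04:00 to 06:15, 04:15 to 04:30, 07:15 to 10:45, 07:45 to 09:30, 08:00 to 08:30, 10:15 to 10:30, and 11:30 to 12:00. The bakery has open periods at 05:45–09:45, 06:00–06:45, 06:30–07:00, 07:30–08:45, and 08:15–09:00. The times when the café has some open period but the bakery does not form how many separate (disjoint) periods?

3

A, merged: 04:00–06:15, 07:15–10:45, 11:30–12:00.
B, merged: 05:45–09:45.
A \ B = 04:00–05:45, 09:45–10:45, 11:30–12:00.
That is 3 disjoint pieces.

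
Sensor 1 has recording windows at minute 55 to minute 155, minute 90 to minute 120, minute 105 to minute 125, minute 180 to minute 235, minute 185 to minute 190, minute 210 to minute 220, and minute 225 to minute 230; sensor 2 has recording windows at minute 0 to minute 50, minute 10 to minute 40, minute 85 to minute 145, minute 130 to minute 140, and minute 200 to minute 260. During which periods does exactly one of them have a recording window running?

Merge the first list: minute 55 to minute 155, minute 180 to minute 235.
Merge the second list: minute 0 to minute 50, minute 85 to minute 145, minute 200 to minute 260.
Only in the first: minute 55 to minute 85, minute 145 to minute 155, minute 180 to minute 200.
Only in the second: minute 0 to minute 50, minute 235 to minute 260.
Together these are the periods covered by exactly one.

minute 0 to minute 50, minute 55 to minute 85, minute 145 to minute 155, minute 180 to minute 200, minute 235 to minute 260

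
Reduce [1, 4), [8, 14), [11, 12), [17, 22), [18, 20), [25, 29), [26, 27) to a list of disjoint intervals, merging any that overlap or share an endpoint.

[8, 14) is disjoint → start new block.
[11, 12) overlaps/touches [8, 14) → extend to [8, 14).
[17, 22) is disjoint → start new block.
[18, 20) overlaps/touches [17, 22) → extend to [17, 22).
[25, 29) is disjoint → start new block.
[26, 27) overlaps/touches [25, 29) → extend to [25, 29).

[1, 4) ∪ [8, 14) ∪ [17, 22) ∪ [25, 29)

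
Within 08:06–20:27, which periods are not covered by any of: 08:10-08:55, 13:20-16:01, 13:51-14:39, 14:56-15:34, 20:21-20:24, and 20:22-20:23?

08:06–08:10, 08:55–13:20, 16:01–20:21, 20:24–20:27

Covered (merged): 08:10–08:55, 13:20–16:01, 20:21–20:24.
Gaps within 08:06–20:27: 08:06–08:10, 08:55–13:20, 16:01–20:21, 20:24–20:27.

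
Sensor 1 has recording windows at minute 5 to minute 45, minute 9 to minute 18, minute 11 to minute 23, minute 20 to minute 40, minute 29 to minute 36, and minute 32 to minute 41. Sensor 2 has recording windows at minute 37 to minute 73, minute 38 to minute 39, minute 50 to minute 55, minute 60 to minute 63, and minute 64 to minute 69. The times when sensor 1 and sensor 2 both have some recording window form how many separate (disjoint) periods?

1

Merge the first list: minute 5 to minute 45.
Merge the second list: minute 37 to minute 73.
A ∩ B = minute 37 to minute 45.
That is 1 disjoint piece.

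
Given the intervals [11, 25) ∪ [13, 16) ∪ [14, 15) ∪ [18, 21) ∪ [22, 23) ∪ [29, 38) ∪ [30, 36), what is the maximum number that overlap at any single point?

3

Sweep endpoints in order; track running count of active intervals.
Peak of 3 reached at 14.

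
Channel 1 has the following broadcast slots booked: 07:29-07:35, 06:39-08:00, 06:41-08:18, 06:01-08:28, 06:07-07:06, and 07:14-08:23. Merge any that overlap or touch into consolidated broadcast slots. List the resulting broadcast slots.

Sort by start: 06:01-08:28, 06:07-07:06, 06:39-08:00, 06:41-08:18, 07:14-08:23, 07:29-07:35.
06:07-07:06 overlaps/touches 06:01-08:28 → extend to 06:01-08:28.
06:39-08:00 overlaps/touches 06:01-08:28 → extend to 06:01-08:28.
06:41-08:18 overlaps/touches 06:01-08:28 → extend to 06:01-08:28.
07:14-08:23 overlaps/touches 06:01-08:28 → extend to 06:01-08:28.
07:29-07:35 overlaps/touches 06:01-08:28 → extend to 06:01-08:28.

06:01-08:28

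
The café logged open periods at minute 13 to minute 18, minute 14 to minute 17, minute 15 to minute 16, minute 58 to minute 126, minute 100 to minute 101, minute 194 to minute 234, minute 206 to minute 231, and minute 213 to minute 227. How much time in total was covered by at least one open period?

Merged: minute 13 to minute 18, minute 58 to minute 126, minute 194 to minute 234.
Lengths: 5 minutes + 68 minutes + 40 minutes = 113 minutes.

113 minutes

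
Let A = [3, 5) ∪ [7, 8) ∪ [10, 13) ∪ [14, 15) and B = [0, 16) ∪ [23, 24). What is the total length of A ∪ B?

A ∪ B = [0, 16), [23, 24).
Total: 16 + 1 = 17.

17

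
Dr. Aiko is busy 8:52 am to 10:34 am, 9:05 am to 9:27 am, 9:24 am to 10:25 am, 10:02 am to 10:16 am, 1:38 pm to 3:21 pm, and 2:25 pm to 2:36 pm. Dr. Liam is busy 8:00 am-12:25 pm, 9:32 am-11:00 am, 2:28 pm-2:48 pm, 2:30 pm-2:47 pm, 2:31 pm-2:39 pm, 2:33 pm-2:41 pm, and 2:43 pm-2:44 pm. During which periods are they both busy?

Merge the first list: 8:52 am-10:34 am, 1:38 pm-3:21 pm.
Merge the second list: 8:00 am-12:25 pm, 2:28 pm-2:48 pm.
8:52 am-10:34 am ∩ B → 8:52 am-10:34 am.
1:38 pm-3:21 pm ∩ B → 2:28 pm-2:48 pm.

8:52 am-10:34 am, 2:28 pm-2:48 pm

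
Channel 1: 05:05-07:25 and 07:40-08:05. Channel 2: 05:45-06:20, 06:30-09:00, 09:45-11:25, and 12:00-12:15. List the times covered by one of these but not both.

05:05–05:45, 06:20–06:30, 07:25–07:40, 08:05–09:00, 09:45–11:25, 12:00–12:15

A \ B = 05:05–05:45, 06:20–06:30.
B \ A = 07:25–07:40, 08:05–09:00, 09:45–11:25, 12:00–12:15.
Union of the two gives the symmetric difference.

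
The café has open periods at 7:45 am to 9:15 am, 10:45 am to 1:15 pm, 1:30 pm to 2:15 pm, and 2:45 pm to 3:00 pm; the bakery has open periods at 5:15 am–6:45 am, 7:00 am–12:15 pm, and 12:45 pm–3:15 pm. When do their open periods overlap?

7:45 am–9:15 am ∩ B → 7:45 am–9:15 am.
10:45 am–1:15 pm ∩ B → 10:45 am–12:15 pm, 12:45 pm–1:15 pm.
1:30 pm–2:15 pm ∩ B → 1:30 pm–2:15 pm.
2:45 pm–3:00 pm ∩ B → 2:45 pm–3:00 pm.

7:45 am–9:15 am, 10:45 am–12:15 pm, 12:45 pm–1:15 pm, 1:30 pm–2:15 pm, 2:45 pm–3:00 pm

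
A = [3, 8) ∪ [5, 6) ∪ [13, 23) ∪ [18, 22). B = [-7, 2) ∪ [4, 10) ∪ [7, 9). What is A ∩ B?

[4, 8)

First set merges to [3, 8), [13, 23).
Second set merges to [-7, 2), [4, 10).
[3, 8) meets the second set on [4, 8).
[13, 23): no overlap with the second set.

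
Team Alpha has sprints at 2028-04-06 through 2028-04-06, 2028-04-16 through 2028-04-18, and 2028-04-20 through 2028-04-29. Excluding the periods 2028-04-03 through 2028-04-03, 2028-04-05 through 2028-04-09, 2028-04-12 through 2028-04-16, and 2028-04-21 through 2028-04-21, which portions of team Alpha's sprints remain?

2028-04-17 through 2028-04-18, 2028-04-20 through 2028-04-20, 2028-04-22 through 2028-04-29

2028-04-06 through 2028-04-06 lies entirely inside B → drops out.
2028-04-16 through 2028-04-18 with B removed leaves 2028-04-17 through 2028-04-18.
2028-04-20 through 2028-04-29 with B removed leaves 2028-04-20 through 2028-04-20, 2028-04-22 through 2028-04-29.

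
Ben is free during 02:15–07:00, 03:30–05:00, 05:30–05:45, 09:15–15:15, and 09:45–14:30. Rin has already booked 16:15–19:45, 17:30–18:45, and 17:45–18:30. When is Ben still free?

02:15-07:00, 09:15-15:15

First set merges to 02:15-07:00, 09:15-15:15.
Second set merges to 16:15-19:45.
02:15-07:00 is untouched.
09:15-15:15 is untouched.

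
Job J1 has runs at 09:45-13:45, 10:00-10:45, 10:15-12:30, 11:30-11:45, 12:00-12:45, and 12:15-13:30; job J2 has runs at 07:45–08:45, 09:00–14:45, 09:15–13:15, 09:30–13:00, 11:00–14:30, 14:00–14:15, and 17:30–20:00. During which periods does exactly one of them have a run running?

07:45-08:45, 09:00-09:45, 13:45-14:45, 17:30-20:00

Merge the first list: 09:45-13:45.
Merge the second list: 07:45-08:45, 09:00-14:45, 17:30-20:00.
A but not B: none.
B but not A: 07:45-08:45, 09:00-09:45, 13:45-14:45, 17:30-20:00.
Combining gives A △ B.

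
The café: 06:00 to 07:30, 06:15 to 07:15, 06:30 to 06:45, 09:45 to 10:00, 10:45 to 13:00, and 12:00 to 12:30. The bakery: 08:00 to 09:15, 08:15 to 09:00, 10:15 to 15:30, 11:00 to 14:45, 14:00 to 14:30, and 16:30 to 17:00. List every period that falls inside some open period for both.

First set merges to 06:00–07:30, 09:45–10:00, 10:45–13:00.
Second set merges to 08:00–09:15, 10:15–15:30, 16:30–17:00.
06:00–07:30 falls entirely outside B.
09:45–10:00 falls entirely outside B.
10:45–13:00 overlaps B on 10:45–13:00.

10:45–13:00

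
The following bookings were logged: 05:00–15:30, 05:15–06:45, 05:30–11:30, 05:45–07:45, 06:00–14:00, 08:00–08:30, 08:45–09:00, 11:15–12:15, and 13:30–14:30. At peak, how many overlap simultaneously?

5

At 06:00, 5 of the intervals are simultaneously active.
No point has more.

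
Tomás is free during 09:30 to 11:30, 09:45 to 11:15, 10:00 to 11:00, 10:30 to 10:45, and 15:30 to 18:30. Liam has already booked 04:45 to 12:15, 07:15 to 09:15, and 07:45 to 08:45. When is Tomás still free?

A, merged: 09:30–11:30, 15:30–18:30.
B, merged: 04:45–12:15.
09:30–11:30 lies entirely inside B → drops out.
15:30–18:30 is untouched.

15:30–18:30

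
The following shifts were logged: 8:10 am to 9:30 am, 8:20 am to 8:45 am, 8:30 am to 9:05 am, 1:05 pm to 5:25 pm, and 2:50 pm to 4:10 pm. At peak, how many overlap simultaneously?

3

Walk the sorted start/end points keeping a running depth.
The depth first hits 3 at 8:30 am.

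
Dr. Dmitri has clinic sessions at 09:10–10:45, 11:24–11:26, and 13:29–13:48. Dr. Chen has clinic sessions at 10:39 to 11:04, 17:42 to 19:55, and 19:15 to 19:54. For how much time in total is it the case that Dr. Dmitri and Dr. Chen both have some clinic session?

B, merged: 10:39–11:04, 17:42–19:55.
A ∩ B = 10:39–10:45.
Total: 6 min.

6 min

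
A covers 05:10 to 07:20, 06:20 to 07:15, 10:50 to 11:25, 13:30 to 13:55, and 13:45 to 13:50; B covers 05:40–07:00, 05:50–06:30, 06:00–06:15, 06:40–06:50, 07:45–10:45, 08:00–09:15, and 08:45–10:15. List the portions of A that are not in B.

A, merged: 05:10–07:20, 10:50–11:25, 13:30–13:55.
B, merged: 05:40–07:00, 07:45–10:45.
05:10–07:20 \ B = 05:10–05:40, 07:00–07:20.
10:50–11:25: nothing removed.
13:30–13:55: nothing removed.

05:10–05:40, 07:00–07:20, 10:50–11:25, 13:30–13:55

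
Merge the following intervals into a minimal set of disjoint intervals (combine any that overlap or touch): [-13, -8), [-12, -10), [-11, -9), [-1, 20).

[-12, -10) overlaps/touches [-13, -8) → extend to [-13, -8).
[-11, -9) overlaps/touches [-13, -8) → extend to [-13, -8).
[-1, 20) is disjoint → start new block.

[-13, -8) ∪ [-1, 20)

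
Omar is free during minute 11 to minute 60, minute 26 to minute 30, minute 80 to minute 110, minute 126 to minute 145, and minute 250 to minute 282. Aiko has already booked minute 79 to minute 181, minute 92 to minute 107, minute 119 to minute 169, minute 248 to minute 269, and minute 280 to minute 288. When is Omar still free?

Merge the first list: minute 11 to minute 60, minute 80 to minute 110, minute 126 to minute 145, minute 250 to minute 282.
Merge the second list: minute 79 to minute 181, minute 248 to minute 269, minute 280 to minute 288.
minute 11 to minute 60 is untouched.
minute 80 to minute 110 lies entirely inside B → drops out.
minute 126 to minute 145 lies entirely inside B → drops out.
minute 250 to minute 282 with B removed leaves minute 269 to minute 280.

minute 11 to minute 60, minute 269 to minute 280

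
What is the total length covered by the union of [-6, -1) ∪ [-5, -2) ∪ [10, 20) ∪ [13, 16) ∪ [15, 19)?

15

Merged: [-6, -1), [10, 20).
Lengths: 5 + 10 = 15.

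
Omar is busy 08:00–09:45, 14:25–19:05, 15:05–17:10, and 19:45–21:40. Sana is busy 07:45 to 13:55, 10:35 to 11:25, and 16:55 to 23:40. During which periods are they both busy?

08:00–09:45, 16:55–19:05, 19:45–21:40

First set merges to 08:00–09:45, 14:25–19:05, 19:45–21:40.
Second set merges to 07:45–13:55, 16:55–23:40.
08:00–09:45 ∩ B → 08:00–09:45.
14:25–19:05 ∩ B → 16:55–19:05.
19:45–21:40 ∩ B → 19:45–21:40.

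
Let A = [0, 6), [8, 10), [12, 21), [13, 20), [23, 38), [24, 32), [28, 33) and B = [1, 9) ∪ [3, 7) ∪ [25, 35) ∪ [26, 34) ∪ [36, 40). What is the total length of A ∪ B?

A, merged: [0, 6), [8, 10), [12, 21), [23, 38).
B, merged: [1, 9), [25, 35), [36, 40).
A ∪ B = [0, 10), [12, 21), [23, 40).
Total: 10 + 9 + 17 = 36.

36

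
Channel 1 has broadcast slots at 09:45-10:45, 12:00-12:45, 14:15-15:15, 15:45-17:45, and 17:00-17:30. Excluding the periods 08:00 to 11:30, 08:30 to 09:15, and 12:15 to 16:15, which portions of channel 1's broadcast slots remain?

12:00–12:15, 16:15–17:45

Merge the first list: 09:45–10:45, 12:00–12:45, 14:15–15:15, 15:45–17:45.
Merge the second list: 08:00–11:30, 12:15–16:15.
09:45–10:45: fully covered by B → removed.
12:00–12:45 minus B → 12:00–12:15.
14:15–15:15: fully covered by B → removed.
15:45–17:45 minus B → 16:15–17:45.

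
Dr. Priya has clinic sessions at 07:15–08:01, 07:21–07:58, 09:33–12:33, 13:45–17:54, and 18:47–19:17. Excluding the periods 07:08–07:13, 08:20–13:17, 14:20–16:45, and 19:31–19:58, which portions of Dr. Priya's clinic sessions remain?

07:15–08:01, 13:45–14:20, 16:45–17:54, 18:47–19:17

First set merges to 07:15–08:01, 09:33–12:33, 13:45–17:54, 18:47–19:17.
07:15–08:01: nothing removed.
09:33–12:33: entirely removed.
13:45–17:54 \ B = 13:45–14:20, 16:45–17:54.
18:47–19:17: nothing removed.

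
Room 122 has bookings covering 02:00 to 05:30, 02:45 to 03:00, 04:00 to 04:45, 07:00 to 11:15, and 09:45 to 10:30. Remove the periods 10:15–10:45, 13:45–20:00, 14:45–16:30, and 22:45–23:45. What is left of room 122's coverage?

A, merged: 02:00–05:30, 07:00–11:15.
B, merged: 10:15–10:45, 13:45–20:00, 22:45–23:45.
02:00–05:30 is untouched.
07:00–11:15 with B removed leaves 07:00–10:15, 10:45–11:15.

02:00–05:30, 07:00–10:15, 10:45–11:15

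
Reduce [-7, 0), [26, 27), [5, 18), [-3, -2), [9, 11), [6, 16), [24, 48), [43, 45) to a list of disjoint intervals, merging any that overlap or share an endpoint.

Sort by start: [-7, 0), [-3, -2), [5, 18), [6, 16), [9, 11), [24, 48), [26, 27), [43, 45).
[-3, -2) overlaps/touches [-7, 0) → extend to [-7, 0).
[5, 18) is disjoint → start new block.
[6, 16) overlaps/touches [5, 18) → extend to [5, 18).
[9, 11) overlaps/touches [5, 18) → extend to [5, 18).
[24, 48) is disjoint → start new block.
[26, 27) overlaps/touches [24, 48) → extend to [24, 48).
[43, 45) overlaps/touches [24, 48) → extend to [24, 48).

[-7, 0) ∪ [5, 18) ∪ [24, 48)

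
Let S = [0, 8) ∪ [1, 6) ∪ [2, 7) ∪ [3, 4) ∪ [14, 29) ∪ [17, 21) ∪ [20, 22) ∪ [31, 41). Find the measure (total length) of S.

Merged: [0, 8), [14, 29), [31, 41).
Lengths: 8 + 15 + 10 = 33.

33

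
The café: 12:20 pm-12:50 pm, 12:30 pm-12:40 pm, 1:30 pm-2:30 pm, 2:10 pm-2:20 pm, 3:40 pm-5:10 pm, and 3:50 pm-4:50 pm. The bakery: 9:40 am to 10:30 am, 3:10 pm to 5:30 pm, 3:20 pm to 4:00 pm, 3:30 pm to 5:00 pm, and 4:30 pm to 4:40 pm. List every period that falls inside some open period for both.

3:40 pm-5:10 pm

Merge the first list: 12:20 pm-12:50 pm, 1:30 pm-2:30 pm, 3:40 pm-5:10 pm.
Merge the second list: 9:40 am-10:30 am, 3:10 pm-5:30 pm.
12:20 pm-12:50 pm falls entirely outside B.
1:30 pm-2:30 pm falls entirely outside B.
3:40 pm-5:10 pm overlaps B on 3:40 pm-5:10 pm.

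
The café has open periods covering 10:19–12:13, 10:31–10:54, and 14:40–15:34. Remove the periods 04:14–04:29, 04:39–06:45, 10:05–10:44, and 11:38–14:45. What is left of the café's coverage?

Merge the first list: 10:19–12:13, 14:40–15:34.
10:19–12:13 with B removed leaves 10:44–11:38.
14:40–15:34 with B removed leaves 14:45–15:34.

10:44–11:38, 14:45–15:34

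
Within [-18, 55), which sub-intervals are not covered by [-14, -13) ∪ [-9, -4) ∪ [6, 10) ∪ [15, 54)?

[-18, -14) ∪ [-13, -9) ∪ [-4, 6) ∪ [10, 15) ∪ [54, 55)

The merged coverage is [-14, -13), [-9, -4), [6, 10), [15, 54).
Complement within [-18, 55): [-18, -14), [-13, -9), [-4, 6), [10, 15), [54, 55).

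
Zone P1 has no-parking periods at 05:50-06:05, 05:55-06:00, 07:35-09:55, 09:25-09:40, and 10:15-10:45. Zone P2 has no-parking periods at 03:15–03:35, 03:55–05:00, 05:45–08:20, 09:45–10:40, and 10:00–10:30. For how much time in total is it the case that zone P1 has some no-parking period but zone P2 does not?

1 h 30 min

A, merged: 05:50–06:05, 07:35–09:55, 10:15–10:45.
B, merged: 03:15–03:35, 03:55–05:00, 05:45–08:20, 09:45–10:40.
A \ B = 08:20–09:45, 10:40–10:45.
Total: 1 h 25 min + 5 min = 1 h 30 min.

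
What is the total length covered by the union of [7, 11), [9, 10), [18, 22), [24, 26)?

10

Merged: [7, 11), [18, 22), [24, 26).
Lengths: 4 + 4 + 2 = 10.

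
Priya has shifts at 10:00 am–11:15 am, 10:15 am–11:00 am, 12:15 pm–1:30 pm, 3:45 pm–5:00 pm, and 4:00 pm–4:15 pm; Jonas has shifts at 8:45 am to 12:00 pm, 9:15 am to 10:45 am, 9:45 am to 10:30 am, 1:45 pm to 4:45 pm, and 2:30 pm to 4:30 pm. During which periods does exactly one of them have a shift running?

First set merges to 10:00 am–11:15 am, 12:15 pm–1:30 pm, 3:45 pm–5:00 pm.
Second set merges to 8:45 am–12:00 pm, 1:45 pm–4:45 pm.
A \ B = 12:15 pm–1:30 pm, 4:45 pm–5:00 pm.
B \ A = 8:45 am–10:00 am, 11:15 am–12:00 pm, 1:45 pm–3:45 pm.
Union of the two gives the symmetric difference.

8:45 am–10:00 am, 11:15 am–12:00 pm, 12:15 pm–1:30 pm, 1:45 pm–3:45 pm, 4:45 pm–5:00 pm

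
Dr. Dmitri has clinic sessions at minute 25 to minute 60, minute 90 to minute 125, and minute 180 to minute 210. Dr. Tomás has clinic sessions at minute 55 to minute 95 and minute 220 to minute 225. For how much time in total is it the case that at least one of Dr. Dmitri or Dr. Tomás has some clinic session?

A ∪ B = minute 25 to minute 125, minute 180 to minute 210, minute 220 to minute 225.
Total: 100 minutes + 30 minutes + 5 minutes = 135 minutes.

135 minutes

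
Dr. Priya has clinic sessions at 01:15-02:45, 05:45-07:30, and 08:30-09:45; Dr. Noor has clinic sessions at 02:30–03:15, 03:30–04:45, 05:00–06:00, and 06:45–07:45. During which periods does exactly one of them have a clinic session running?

01:15-02:30, 02:45-03:15, 03:30-04:45, 05:00-05:45, 06:00-06:45, 07:30-07:45, 08:30-09:45

Only in the first: 01:15-02:30, 06:00-06:45, 08:30-09:45.
Only in the second: 02:45-03:15, 03:30-04:45, 05:00-05:45, 07:30-07:45.
Together these are the periods covered by exactly one.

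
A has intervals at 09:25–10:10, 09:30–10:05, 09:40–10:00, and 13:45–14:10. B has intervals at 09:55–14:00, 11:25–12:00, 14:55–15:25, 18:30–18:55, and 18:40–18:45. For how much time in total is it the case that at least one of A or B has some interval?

A, merged: 09:25–10:10, 13:45–14:10.
B, merged: 09:55–14:00, 14:55–15:25, 18:30–18:55.
A ∪ B = 09:25–14:10, 14:55–15:25, 18:30–18:55.
Total: 4 h 45 min + 30 min + 25 min = 5 h 40 min.

5 h 40 min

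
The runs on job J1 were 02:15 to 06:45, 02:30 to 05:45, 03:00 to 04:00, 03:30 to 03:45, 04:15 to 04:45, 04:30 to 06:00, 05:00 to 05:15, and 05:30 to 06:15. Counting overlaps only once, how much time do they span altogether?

Merged: 02:15–06:45.
Length: 4 h 30 min.

4 h 30 min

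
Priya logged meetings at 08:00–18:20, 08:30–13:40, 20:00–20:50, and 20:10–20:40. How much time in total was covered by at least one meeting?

11 h 10 min

Merged: 08:00-18:20, 20:00-20:50.
Lengths: 10 h 20 min + 50 min = 11 h 10 min.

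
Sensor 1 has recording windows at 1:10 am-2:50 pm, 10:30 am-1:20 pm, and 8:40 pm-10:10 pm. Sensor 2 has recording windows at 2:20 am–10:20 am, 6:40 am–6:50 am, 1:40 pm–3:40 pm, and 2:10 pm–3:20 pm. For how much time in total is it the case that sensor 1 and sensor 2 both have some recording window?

9 h 10 min

A, merged: 1:10 am–2:50 pm, 8:40 pm–10:10 pm.
B, merged: 2:20 am–10:20 am, 1:40 pm–3:40 pm.
A ∩ B = 2:20 am–10:20 am, 1:40 pm–2:50 pm.
Total: 8 h + 1 h 10 min = 9 h 10 min.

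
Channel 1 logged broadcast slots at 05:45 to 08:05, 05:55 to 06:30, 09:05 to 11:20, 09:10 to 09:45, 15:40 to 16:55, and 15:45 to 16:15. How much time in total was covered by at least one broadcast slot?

5 h 50 min

Merged: 05:45–08:05, 09:05–11:20, 15:40–16:55.
Lengths: 2 h 20 min + 2 h 15 min + 1 h 15 min = 5 h 50 min.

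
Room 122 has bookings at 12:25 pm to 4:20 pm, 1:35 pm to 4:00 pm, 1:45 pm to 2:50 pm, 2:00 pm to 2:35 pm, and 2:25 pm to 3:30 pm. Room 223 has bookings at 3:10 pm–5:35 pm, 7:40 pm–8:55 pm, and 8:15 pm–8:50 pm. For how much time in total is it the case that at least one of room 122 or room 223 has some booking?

First set merges to 12:25 pm–4:20 pm.
Second set merges to 3:10 pm–5:35 pm, 7:40 pm–8:55 pm.
A ∪ B = 12:25 pm–5:35 pm, 7:40 pm–8:55 pm.
Total: 5 h 10 min + 1 h 15 min = 6 h 25 min.

6 h 25 min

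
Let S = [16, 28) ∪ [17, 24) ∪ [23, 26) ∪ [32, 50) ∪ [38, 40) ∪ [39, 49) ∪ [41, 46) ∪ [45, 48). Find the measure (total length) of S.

30

Merged: [16, 28), [32, 50).
Lengths: 12 + 18 = 30.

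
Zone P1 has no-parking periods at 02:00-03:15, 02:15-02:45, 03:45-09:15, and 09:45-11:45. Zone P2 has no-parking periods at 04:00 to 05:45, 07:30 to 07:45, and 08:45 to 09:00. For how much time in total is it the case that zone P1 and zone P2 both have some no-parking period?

2 h 15 min

Merge the first list: 02:00-03:15, 03:45-09:15, 09:45-11:45.
A ∩ B = 04:00-05:45, 07:30-07:45, 08:45-09:00.
Total: 1 h 45 min + 15 min + 15 min = 2 h 15 min.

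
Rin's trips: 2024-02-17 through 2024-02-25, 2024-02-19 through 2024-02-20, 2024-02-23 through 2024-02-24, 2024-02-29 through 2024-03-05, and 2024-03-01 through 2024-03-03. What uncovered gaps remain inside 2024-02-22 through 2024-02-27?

Covered (merged): 2024-02-17 through 2024-02-25, 2024-02-29 through 2024-03-05.
Complement within 2024-02-22 through 2024-02-27: 2024-02-26 through 2024-02-27.

2024-02-26 through 2024-02-27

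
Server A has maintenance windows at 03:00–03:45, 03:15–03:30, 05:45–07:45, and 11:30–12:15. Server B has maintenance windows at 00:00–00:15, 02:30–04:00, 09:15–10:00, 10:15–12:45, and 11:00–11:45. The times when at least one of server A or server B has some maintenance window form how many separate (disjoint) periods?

First set merges to 03:00–03:45, 05:45–07:45, 11:30–12:15.
Second set merges to 00:00–00:15, 02:30–04:00, 09:15–10:00, 10:15–12:45.
A ∪ B = 00:00–00:15, 02:30–04:00, 05:45–07:45, 09:15–10:00, 10:15–12:45.
That is 5 disjoint pieces.

5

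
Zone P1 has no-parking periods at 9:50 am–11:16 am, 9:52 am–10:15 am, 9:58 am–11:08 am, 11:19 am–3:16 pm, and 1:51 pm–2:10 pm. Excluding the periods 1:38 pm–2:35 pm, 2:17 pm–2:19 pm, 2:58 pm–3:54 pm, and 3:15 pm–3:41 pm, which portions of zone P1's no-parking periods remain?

A, merged: 9:50 am–11:16 am, 11:19 am–3:16 pm.
B, merged: 1:38 pm–2:35 pm, 2:58 pm–3:54 pm.
9:50 am–11:16 am: nothing removed.
11:19 am–3:16 pm \ B = 11:19 am–1:38 pm, 2:35 pm–2:58 pm.

9:50 am–11:16 am, 11:19 am–1:38 pm, 2:35 pm–2:58 pm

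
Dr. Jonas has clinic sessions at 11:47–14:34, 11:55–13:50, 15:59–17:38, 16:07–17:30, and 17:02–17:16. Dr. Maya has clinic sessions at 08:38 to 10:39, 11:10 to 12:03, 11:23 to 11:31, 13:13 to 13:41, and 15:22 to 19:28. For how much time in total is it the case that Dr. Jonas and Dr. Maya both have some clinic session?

2 h 23 min

First set merges to 11:47–14:34, 15:59–17:38.
Second set merges to 08:38–10:39, 11:10–12:03, 13:13–13:41, 15:22–19:28.
A ∩ B = 11:47–12:03, 13:13–13:41, 15:59–17:38.
Total: 16 min + 28 min + 1 h 39 min = 2 h 23 min.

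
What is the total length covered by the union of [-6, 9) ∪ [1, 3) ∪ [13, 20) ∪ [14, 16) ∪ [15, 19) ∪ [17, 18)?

Merged: [-6, 9), [13, 20).
Lengths: 15 + 7 = 22.

22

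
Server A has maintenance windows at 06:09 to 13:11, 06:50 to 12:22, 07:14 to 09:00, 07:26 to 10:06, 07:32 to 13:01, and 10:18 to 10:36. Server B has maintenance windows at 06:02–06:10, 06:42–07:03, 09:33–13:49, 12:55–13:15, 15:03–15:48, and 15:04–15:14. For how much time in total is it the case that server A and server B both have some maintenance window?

4 h

A, merged: 06:09-13:11.
B, merged: 06:02-06:10, 06:42-07:03, 09:33-13:49, 15:03-15:48.
A ∩ B = 06:09-06:10, 06:42-07:03, 09:33-13:11.
Total: 1 min + 21 min + 3 h 38 min = 4 h.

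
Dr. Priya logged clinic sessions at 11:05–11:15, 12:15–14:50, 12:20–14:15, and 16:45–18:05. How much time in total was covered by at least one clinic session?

Merged: 11:05–11:15, 12:15–14:50, 16:45–18:05.
Lengths: 10 min + 2 h 35 min + 1 h 20 min = 4 h 5 min.

4 h 5 min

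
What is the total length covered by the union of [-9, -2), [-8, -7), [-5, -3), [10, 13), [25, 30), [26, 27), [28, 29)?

Merged: [-9, -2), [10, 13), [25, 30).
Lengths: 7 + 3 + 5 = 15.

15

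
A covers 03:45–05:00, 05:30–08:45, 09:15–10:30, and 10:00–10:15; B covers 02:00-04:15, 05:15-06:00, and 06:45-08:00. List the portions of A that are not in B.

04:15-05:00, 06:00-06:45, 08:00-08:45, 09:15-10:30

First set merges to 03:45-05:00, 05:30-08:45, 09:15-10:30.
03:45-05:00 with B removed leaves 04:15-05:00.
05:30-08:45 with B removed leaves 06:00-06:45, 08:00-08:45.
09:15-10:30 is untouched.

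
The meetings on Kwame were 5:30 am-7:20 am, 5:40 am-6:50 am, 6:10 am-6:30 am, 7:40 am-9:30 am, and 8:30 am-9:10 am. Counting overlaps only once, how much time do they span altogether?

Merged: 5:30 am–7:20 am, 7:40 am–9:30 am.
Lengths: 1 h 50 min + 1 h 50 min = 3 h 40 min.

3 h 40 min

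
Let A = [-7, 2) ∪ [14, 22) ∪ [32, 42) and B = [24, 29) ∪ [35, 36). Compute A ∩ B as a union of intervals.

[35, 36)

[-7, 2): no overlap with the second set.
[14, 22): no overlap with the second set.
[32, 42) meets the second set on [35, 36).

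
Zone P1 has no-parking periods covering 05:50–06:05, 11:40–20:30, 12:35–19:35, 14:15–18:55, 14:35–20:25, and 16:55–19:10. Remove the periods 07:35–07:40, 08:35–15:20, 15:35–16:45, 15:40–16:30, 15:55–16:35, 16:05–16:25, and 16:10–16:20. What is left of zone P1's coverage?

05:50-06:05, 15:20-15:35, 16:45-20:30

Merge the first list: 05:50-06:05, 11:40-20:30.
Merge the second list: 07:35-07:40, 08:35-15:20, 15:35-16:45.
05:50-06:05: no B overlap → unchanged.
11:40-20:30 minus B → 15:20-15:35, 16:45-20:30.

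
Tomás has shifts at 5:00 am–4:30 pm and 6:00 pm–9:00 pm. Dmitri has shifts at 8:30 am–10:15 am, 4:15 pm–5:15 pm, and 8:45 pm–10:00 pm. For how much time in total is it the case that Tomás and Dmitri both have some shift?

A ∩ B = 8:30 am-10:15 am, 4:15 pm-4:30 pm, 8:45 pm-9:00 pm.
Total: 1 h 45 min + 15 min + 15 min = 2 h 15 min.

2 h 15 min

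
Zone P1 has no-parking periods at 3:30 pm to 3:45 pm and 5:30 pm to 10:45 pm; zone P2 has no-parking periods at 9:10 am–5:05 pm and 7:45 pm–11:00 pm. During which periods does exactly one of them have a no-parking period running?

A but not B: 5:30 pm–7:45 pm.
B but not A: 9:10 am–3:30 pm, 3:45 pm–5:05 pm, 10:45 pm–11:00 pm.
Combining gives A △ B.

9:10 am–3:30 pm, 3:45 pm–5:05 pm, 5:30 pm–7:45 pm, 10:45 pm–11:00 pm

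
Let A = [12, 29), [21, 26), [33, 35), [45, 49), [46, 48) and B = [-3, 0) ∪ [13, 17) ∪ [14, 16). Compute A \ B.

Merge the first list: [12, 29), [33, 35), [45, 49).
Merge the second list: [-3, 0), [13, 17).
[12, 29) minus B → [12, 13), [17, 29).
[33, 35): no B overlap → unchanged.
[45, 49): no B overlap → unchanged.

[12, 13) ∪ [17, 29) ∪ [33, 35) ∪ [45, 49)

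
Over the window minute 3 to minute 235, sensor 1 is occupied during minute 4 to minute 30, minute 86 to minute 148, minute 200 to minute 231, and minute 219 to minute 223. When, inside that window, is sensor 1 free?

minute 3 to minute 4, minute 30 to minute 86, minute 148 to minute 200, minute 231 to minute 235

The merged coverage is minute 4 to minute 30, minute 86 to minute 148, minute 200 to minute 231.
Gaps within minute 3 to minute 235: minute 3 to minute 4, minute 30 to minute 86, minute 148 to minute 200, minute 231 to minute 235.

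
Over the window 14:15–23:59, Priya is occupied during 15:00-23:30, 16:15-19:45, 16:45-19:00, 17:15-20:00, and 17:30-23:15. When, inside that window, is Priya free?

14:15–15:00, 23:30–23:59

Covered (merged): 15:00–23:30.
Gaps within 14:15–23:59: 14:15–15:00, 23:30–23:59.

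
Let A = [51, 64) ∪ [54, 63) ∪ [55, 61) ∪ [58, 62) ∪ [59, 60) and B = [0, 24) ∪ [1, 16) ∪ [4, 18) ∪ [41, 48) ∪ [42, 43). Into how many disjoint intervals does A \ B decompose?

Merge the first list: [51, 64).
Merge the second list: [0, 24), [41, 48).
A \ B = [51, 64).
That is 1 disjoint piece.

1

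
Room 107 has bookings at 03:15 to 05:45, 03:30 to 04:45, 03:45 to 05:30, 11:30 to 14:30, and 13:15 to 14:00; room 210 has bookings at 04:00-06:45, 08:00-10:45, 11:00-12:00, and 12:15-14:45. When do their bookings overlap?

04:00-05:45, 11:30-12:00, 12:15-14:30

Merge the first list: 03:15-05:45, 11:30-14:30.
03:15-05:45 ∩ B → 04:00-05:45.
11:30-14:30 ∩ B → 11:30-12:00, 12:15-14:30.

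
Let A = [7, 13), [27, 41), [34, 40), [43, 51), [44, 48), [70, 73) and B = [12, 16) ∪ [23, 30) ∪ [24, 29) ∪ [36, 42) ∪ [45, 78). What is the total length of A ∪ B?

63

First set merges to [7, 13), [27, 41), [43, 51), [70, 73).
Second set merges to [12, 16), [23, 30), [36, 42), [45, 78).
A ∪ B = [7, 16), [23, 42), [43, 78).
Total: 9 + 19 + 35 = 63.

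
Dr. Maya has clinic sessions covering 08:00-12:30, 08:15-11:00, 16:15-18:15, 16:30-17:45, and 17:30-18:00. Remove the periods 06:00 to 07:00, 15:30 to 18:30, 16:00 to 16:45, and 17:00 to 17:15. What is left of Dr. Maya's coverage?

A, merged: 08:00–12:30, 16:15–18:15.
B, merged: 06:00–07:00, 15:30–18:30.
08:00–12:30: no B overlap → unchanged.
16:15–18:15: fully covered by B → removed.

08:00–12:30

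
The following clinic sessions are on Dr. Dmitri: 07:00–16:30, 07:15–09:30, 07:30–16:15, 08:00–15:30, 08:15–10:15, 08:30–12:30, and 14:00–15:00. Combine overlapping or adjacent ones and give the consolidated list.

07:15–09:30 overlaps/touches 07:00–16:30 → extend to 07:00–16:30.
07:30–16:15 overlaps/touches 07:00–16:30 → extend to 07:00–16:30.
08:00–15:30 overlaps/touches 07:00–16:30 → extend to 07:00–16:30.
08:15–10:15 overlaps/touches 07:00–16:30 → extend to 07:00–16:30.
08:30–12:30 overlaps/touches 07:00–16:30 → extend to 07:00–16:30.
14:00–15:00 overlaps/touches 07:00–16:30 → extend to 07:00–16:30.

07:00–16:30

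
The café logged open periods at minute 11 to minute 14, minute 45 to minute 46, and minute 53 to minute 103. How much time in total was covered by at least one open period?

54 minutes

Merged: minute 11 to minute 14, minute 45 to minute 46, minute 53 to minute 103.
Lengths: 3 minutes + 1 minute + 50 minutes = 54 minutes.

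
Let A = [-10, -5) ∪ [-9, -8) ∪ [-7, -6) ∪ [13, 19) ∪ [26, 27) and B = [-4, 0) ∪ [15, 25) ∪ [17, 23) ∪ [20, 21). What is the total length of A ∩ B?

A, merged: [-10, -5), [13, 19), [26, 27).
B, merged: [-4, 0), [15, 25).
A ∩ B = [15, 19).
Total: 4.

4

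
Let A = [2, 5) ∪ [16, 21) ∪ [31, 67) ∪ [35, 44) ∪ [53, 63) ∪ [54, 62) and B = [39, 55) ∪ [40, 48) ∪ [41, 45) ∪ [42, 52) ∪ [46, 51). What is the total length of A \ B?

28

Merge the first list: [2, 5), [16, 21), [31, 67).
Merge the second list: [39, 55).
A \ B = [2, 5), [16, 21), [31, 39), [55, 67).
Total: 3 + 5 + 8 + 12 = 28.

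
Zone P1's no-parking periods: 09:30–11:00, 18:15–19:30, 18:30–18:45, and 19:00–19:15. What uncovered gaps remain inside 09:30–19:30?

11:00–18:15

After merging, the occupied span is 09:30–11:00, 18:15–19:30.
Gaps within 09:30–19:30: 11:00–18:15.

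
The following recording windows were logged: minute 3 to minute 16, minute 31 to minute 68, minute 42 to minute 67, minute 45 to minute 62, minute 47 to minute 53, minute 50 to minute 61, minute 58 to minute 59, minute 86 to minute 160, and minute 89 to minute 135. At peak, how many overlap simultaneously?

At minute 50, 5 of the intervals are simultaneously active.
No point has more.

5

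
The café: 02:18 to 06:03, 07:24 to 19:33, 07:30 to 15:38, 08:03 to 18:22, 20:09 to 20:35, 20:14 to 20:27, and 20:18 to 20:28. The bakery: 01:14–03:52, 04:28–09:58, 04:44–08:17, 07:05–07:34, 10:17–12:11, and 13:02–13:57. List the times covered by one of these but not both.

01:14–02:18, 03:52–04:28, 06:03–07:24, 09:58–10:17, 12:11–13:02, 13:57–19:33, 20:09–20:35

A, merged: 02:18–06:03, 07:24–19:33, 20:09–20:35.
B, merged: 01:14–03:52, 04:28–09:58, 10:17–12:11, 13:02–13:57.
A \ B = 03:52–04:28, 09:58–10:17, 12:11–13:02, 13:57–19:33, 20:09–20:35.
B \ A = 01:14–02:18, 06:03–07:24.
Union of the two gives the symmetric difference.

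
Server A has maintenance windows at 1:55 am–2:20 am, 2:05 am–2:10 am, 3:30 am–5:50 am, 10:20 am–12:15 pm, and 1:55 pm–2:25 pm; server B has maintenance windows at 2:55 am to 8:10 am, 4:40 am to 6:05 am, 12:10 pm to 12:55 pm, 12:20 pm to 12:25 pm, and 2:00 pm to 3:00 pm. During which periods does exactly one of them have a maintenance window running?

1:55 am–2:20 am, 2:55 am–3:30 am, 5:50 am–8:10 am, 10:20 am–12:10 pm, 12:15 pm–12:55 pm, 1:55 pm–2:00 pm, 2:25 pm–3:00 pm

A, merged: 1:55 am–2:20 am, 3:30 am–5:50 am, 10:20 am–12:15 pm, 1:55 pm–2:25 pm.
B, merged: 2:55 am–8:10 am, 12:10 pm–12:55 pm, 2:00 pm–3:00 pm.
A but not B: 1:55 am–2:20 am, 10:20 am–12:10 pm, 1:55 pm–2:00 pm.
B but not A: 2:55 am–3:30 am, 5:50 am–8:10 am, 12:15 pm–12:55 pm, 2:25 pm–3:00 pm.
Combining gives A △ B.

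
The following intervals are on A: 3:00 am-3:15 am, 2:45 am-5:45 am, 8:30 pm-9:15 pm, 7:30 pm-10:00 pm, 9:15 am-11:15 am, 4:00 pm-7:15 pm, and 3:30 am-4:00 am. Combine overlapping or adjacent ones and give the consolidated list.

Sort by start: 2:45 am-5:45 am, 3:00 am-3:15 am, 3:30 am-4:00 am, 9:15 am-11:15 am, 4:00 pm-7:15 pm, 7:30 pm-10:00 pm, 8:30 pm-9:15 pm.
3:00 am-3:15 am overlaps/touches 2:45 am-5:45 am → extend to 2:45 am-5:45 am.
3:30 am-4:00 am overlaps/touches 2:45 am-5:45 am → extend to 2:45 am-5:45 am.
9:15 am-11:15 am is disjoint → start new block.
4:00 pm-7:15 pm is disjoint → start new block.
7:30 pm-10:00 pm is disjoint → start new block.
8:30 pm-9:15 pm overlaps/touches 7:30 pm-10:00 pm → extend to 7:30 pm-10:00 pm.

2:45 am-5:45 am, 9:15 am-11:15 am, 4:00 pm-7:15 pm, 7:30 pm-10:00 pm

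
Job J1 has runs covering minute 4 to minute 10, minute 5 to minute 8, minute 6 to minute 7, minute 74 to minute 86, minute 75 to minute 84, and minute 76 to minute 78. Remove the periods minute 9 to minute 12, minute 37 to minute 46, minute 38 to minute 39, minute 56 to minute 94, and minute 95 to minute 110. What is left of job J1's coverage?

minute 4 to minute 9

A, merged: minute 4 to minute 10, minute 74 to minute 86.
B, merged: minute 9 to minute 12, minute 37 to minute 46, minute 56 to minute 94, minute 95 to minute 110.
minute 4 to minute 10 minus B → minute 4 to minute 9.
minute 74 to minute 86: fully covered by B → removed.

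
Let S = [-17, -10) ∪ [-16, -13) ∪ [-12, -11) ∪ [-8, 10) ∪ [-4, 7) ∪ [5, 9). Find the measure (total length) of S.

Merged: [-17, -10), [-8, 10).
Lengths: 7 + 18 = 25.

25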